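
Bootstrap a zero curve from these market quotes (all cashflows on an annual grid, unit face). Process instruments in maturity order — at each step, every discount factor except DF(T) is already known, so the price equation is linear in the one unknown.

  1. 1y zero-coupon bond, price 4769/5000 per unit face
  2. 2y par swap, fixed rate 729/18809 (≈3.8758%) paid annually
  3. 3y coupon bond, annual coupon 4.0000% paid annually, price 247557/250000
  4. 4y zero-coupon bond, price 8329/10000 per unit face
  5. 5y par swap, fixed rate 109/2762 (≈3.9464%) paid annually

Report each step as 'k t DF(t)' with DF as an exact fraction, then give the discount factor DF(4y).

step 1 [1y] zero: DF = P = 4769/5000 ≈ 0.953800
step 2 [2y] swap r/1=729/18809: DF=(1 − 729/18809·(0.953800))/(1+729/18809) = 9271/10000 ≈ 0.927100
step 3 [3y] bond c/1=1/25: DF=(247557/250000 − 1/25·(0.953800+0.927100))/(1+1/25) = 4399/5000 ≈ 0.879800
step 4 [4y] zero: DF = P = 8329/10000 ≈ 0.832900
step 5 [5y] swap r/1=109/2762: DF=(1 − 109/2762·(0.953800+0.927100+0.879800+0.832900))/(1+109/2762) = 516/625 ≈ 0.825600

1 1 4769/5000
2 2 9271/10000
3 3 4399/5000
4 4 8329/10000
5 5 516/625
DF(4y) = 8329/10000 ≈ 0.832900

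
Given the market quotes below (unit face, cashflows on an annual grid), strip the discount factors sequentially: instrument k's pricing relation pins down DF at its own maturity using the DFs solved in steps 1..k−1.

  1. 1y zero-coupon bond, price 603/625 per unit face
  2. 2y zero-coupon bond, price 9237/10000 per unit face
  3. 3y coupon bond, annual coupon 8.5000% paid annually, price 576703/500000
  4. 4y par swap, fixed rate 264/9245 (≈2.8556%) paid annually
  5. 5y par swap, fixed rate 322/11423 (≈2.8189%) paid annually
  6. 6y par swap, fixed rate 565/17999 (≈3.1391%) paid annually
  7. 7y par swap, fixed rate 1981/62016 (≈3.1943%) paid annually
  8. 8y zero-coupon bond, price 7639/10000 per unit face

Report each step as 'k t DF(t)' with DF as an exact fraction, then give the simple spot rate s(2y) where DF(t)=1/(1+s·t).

1 1 603/625
2 2 9237/10000
3 3 9151/10000
4 4 559/625
5 5 1089/1250
6 6 1661/2000
7 7 8019/10000
8 8 7639/10000
s(2y) = (1/(9237/10000) − 1)/(2) = 763/18474 ≈ 4.1301%

step 1 [1y] zero: DF = P = 603/625 ≈ 0.964800
step 2 [2y] zero: DF = P = 9237/10000 ≈ 0.923700
step 3 [3y] bond c/1=17/200: DF=(576703/500000 − 17/200·(0.964800+0.923700))/(1+17/200) = 9151/10000 ≈ 0.915100
step 4 [4y] swap r/1=264/9245: DF=(1 − 264/9245·(0.964800+0.923700+0.915100))/(1+264/9245) = 559/625 ≈ 0.894400
step 5 [5y] swap r/1=322/11423: DF=(1 − 322/11423·(0.964800+0.923700+0.915100+0.894400))/(1+322/11423) = 1089/1250 ≈ 0.871200
step 6 [6y] swap r/1=565/17999: DF=(1 − 565/17999·(0.964800+0.923700+0.915100+0.894400+0.871200))/(1+565/17999) = 1661/2000 ≈ 0.830500
step 7 [7y] swap r/1=1981/62016: DF=(1 − 1981/62016·(0.964800+0.923700+0.915100+0.894400+0.871200+0.830500))/(1+1981/62016) = 8019/10000 ≈ 0.801900
step 8 [8y] zero: DF = P = 7639/10000 ≈ 0.763900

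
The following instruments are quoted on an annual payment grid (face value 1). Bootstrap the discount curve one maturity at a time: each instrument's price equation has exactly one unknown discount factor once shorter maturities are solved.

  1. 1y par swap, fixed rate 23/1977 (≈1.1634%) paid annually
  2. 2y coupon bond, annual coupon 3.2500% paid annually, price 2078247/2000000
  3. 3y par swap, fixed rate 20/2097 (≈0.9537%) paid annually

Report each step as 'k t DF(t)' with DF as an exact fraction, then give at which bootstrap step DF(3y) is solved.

step 1 [1y] swap r/1=23/1977: DF=(1 − 23/1977·(0))/(1+23/1977) = 1977/2000 ≈ 0.988500
step 2 [2y] bond c/1=13/400: DF=(2078247/2000000 − 13/400·(0.988500))/(1+13/400) = 9753/10000 ≈ 0.975300
step 3 [3y] swap r/1=20/2097: DF=(1 − 20/2097·(0.988500+0.975300))/(1+20/2097) = 243/250 ≈ 0.972000

1 1 1977/2000
2 2 9753/10000
3 3 243/250
DF(3y) is solved at step 3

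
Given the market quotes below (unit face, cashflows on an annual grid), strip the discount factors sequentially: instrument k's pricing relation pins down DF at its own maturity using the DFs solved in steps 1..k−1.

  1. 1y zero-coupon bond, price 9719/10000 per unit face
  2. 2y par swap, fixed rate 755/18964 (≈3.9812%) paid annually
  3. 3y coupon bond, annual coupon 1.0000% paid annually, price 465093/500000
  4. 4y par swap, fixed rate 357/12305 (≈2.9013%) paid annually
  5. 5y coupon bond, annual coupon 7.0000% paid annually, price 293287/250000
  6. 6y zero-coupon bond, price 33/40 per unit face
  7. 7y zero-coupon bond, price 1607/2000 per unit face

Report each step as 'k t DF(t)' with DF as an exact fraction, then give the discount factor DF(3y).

step 1 [1y] zero: DF = P = 9719/10000 ≈ 0.971900
step 2 [2y] swap r/1=755/18964: DF=(1 − 755/18964·(0.971900))/(1+755/18964) = 1849/2000 ≈ 0.924500
step 3 [3y] bond c/1=1/100: DF=(465093/500000 − 1/100·(0.971900+0.924500))/(1+1/100) = 4511/5000 ≈ 0.902200
step 4 [4y] swap r/1=357/12305: DF=(1 − 357/12305·(0.971900+0.924500+0.902200))/(1+357/12305) = 8929/10000 ≈ 0.892900
step 5 [5y] bond c/1=7/100: DF=(293287/250000 − 7/100·(0.971900+0.924500+0.902200+0.892900))/(1+7/100) = 8549/10000 ≈ 0.854900
step 6 [6y] zero: DF = P = 33/40 ≈ 0.825000
step 7 [7y] zero: DF = P = 1607/2000 ≈ 0.803500

1 1 9719/10000
2 2 1849/2000
3 3 4511/5000
4 4 8929/10000
5 5 8549/10000
6 6 33/40
7 7 1607/2000
DF(3y) = 4511/5000 ≈ 0.902200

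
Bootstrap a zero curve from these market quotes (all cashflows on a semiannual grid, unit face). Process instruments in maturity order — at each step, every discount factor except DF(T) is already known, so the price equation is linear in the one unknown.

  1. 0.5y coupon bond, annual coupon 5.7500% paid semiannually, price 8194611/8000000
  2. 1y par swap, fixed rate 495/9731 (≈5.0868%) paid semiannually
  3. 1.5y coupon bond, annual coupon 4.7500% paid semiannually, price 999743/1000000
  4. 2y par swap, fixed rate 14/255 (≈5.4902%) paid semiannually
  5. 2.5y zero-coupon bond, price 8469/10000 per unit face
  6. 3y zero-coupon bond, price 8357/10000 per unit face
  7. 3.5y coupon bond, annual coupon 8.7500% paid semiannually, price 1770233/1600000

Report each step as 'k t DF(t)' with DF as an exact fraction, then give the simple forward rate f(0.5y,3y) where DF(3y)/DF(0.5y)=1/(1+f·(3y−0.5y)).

step 1 [0.5y] bond c/2=23/800: DF=(8194611/8000000 − 23/800·(0))/(1+23/800) = 9957/10000 ≈ 0.995700
step 2 [1y] swap r/2=495/19462: DF=(1 − 495/19462·(0.995700))/(1+495/19462) = 1901/2000 ≈ 0.950500
step 3 [1.5y] bond c/2=19/800: DF=(999743/1000000 − 19/800·(0.995700+0.950500))/(1+19/800) = 4657/5000 ≈ 0.931400
step 4 [2y] swap r/2=7/255: DF=(1 − 7/255·(0.995700+0.950500+0.931400))/(1+7/255) = 2241/2500 ≈ 0.896400
step 5 [2.5y] zero: DF = P = 8469/10000 ≈ 0.846900
step 6 [3y] zero: DF = P = 8357/10000 ≈ 0.835700
step 7 [3.5y] bond c/2=7/160: DF=(1770233/1600000 − 7/160·(0.995700+0.950500+0.931400+0.896400+0.846900+0.835700))/(1+7/160) = 8313/10000 ≈ 0.831300

1 1/2 9957/10000
2 1 1901/2000
3 3/2 4657/5000
4 2 2241/2500
5 5/2 8469/10000
6 3 8357/10000
7 7/2 8313/10000
f(0.5y,3y) = ((9957/10000)/(8357/10000) − 1)/(5/2) = 640/8357 ≈ 7.6583%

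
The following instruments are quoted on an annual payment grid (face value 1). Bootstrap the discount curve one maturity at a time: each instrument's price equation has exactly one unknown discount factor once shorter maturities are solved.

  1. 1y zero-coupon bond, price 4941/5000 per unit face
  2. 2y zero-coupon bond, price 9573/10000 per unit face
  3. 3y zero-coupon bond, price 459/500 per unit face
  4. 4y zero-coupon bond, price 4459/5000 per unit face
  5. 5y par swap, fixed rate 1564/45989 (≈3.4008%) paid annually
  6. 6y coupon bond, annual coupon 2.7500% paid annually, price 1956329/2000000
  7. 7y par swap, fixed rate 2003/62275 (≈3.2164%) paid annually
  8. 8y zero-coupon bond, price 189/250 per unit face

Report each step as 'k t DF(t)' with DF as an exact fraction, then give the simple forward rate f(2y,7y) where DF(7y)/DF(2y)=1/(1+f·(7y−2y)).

step 1 [1y] zero: DF = P = 4941/5000 ≈ 0.988200
step 2 [2y] zero: DF = P = 9573/10000 ≈ 0.957300
step 3 [3y] zero: DF = P = 459/500 ≈ 0.918000
step 4 [4y] zero: DF = P = 4459/5000 ≈ 0.891800
step 5 [5y] swap r/1=1564/45989: DF=(1 − 1564/45989·(0.988200+0.957300+0.918000+0.891800))/(1+1564/45989) = 2109/2500 ≈ 0.843600
step 6 [6y] bond c/1=11/400: DF=(1956329/2000000 − 11/400·(0.988200+0.957300+0.918000+0.891800+0.843600))/(1+11/400) = 8289/10000 ≈ 0.828900
step 7 [7y] swap r/1=2003/62275: DF=(1 − 2003/62275·(0.988200+0.957300+0.918000+0.891800+0.843600+0.828900))/(1+2003/62275) = 7997/10000 ≈ 0.799700
step 8 [8y] zero: DF = P = 189/250 ≈ 0.756000

1 1 4941/5000
2 2 9573/10000
3 3 459/500
4 4 4459/5000
5 5 2109/2500
6 6 8289/10000
7 7 7997/10000
8 8 189/250
f(2y,7y) = ((9573/10000)/(7997/10000) − 1)/(5) = 1576/39985 ≈ 3.9415%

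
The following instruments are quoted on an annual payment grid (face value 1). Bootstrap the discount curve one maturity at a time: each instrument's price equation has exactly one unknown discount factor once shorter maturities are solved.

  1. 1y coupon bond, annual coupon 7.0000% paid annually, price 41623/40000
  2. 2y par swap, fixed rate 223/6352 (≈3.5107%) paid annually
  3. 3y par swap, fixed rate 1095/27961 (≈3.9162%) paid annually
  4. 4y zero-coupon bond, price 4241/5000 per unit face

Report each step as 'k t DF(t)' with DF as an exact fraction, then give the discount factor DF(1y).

1 1 389/400
2 2 9331/10000
3 3 1781/2000
4 4 4241/5000
DF(1y) = 389/400 ≈ 0.972500

step 1 [1y] bond c/1=7/100: DF=(41623/40000 − 7/100·(0))/(1+7/100) = 389/400 ≈ 0.972500
step 2 [2y] swap r/1=223/6352: DF=(1 − 223/6352·(0.972500))/(1+223/6352) = 9331/10000 ≈ 0.933100
step 3 [3y] swap r/1=1095/27961: DF=(1 − 1095/27961·(0.972500+0.933100))/(1+1095/27961) = 1781/2000 ≈ 0.890500
step 4 [4y] zero: DF = P = 4241/5000 ≈ 0.848200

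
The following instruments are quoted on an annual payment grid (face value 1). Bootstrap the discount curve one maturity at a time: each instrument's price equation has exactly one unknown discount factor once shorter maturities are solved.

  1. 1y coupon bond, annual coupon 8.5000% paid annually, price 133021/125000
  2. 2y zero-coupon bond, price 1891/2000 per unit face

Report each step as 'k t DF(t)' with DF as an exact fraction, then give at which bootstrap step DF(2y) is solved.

1 1 613/625
2 2 1891/2000
DF(2y) is solved at step 2

step 1 [1y] bond c/1=17/200: DF=(133021/125000 − 17/200·(0))/(1+17/200) = 613/625 ≈ 0.980800
step 2 [2y] zero: DF = P = 1891/2000 ≈ 0.945500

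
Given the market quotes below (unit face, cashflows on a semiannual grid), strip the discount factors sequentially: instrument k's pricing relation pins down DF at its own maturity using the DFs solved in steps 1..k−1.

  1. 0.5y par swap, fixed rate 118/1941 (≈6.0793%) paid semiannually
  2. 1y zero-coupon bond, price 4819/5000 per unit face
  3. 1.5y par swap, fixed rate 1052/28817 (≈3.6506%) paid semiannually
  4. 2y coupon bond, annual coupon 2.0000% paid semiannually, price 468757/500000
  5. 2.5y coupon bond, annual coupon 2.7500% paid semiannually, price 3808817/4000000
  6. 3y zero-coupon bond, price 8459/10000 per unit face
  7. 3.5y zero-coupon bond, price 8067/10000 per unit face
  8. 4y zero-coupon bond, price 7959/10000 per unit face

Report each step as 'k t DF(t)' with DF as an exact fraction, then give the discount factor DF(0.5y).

step 1 [0.5y] swap r/2=59/1941: DF=(1 − 59/1941·(0))/(1+59/1941) = 1941/2000 ≈ 0.970500
step 2 [1y] zero: DF = P = 4819/5000 ≈ 0.963800
step 3 [1.5y] swap r/2=526/28817: DF=(1 − 526/28817·(0.970500+0.963800))/(1+526/28817) = 4737/5000 ≈ 0.947400
step 4 [2y] bond c/2=1/100: DF=(468757/500000 − 1/100·(0.970500+0.963800+0.947400))/(1+1/100) = 8997/10000 ≈ 0.899700
step 5 [2.5y] bond c/2=11/800: DF=(3808817/4000000 − 11/800·(0.970500+0.963800+0.947400+0.899700))/(1+11/800) = 111/125 ≈ 0.888000
step 6 [3y] zero: DF = P = 8459/10000 ≈ 0.845900
step 7 [3.5y] zero: DF = P = 8067/10000 ≈ 0.806700
step 8 [4y] zero: DF = P = 7959/10000 ≈ 0.795900

1 1/2 1941/2000
2 1 4819/5000
3 3/2 4737/5000
4 2 8997/10000
5 5/2 111/125
6 3 8459/10000
7 7/2 8067/10000
8 4 7959/10000
DF(0.5y) = 1941/2000 ≈ 0.970500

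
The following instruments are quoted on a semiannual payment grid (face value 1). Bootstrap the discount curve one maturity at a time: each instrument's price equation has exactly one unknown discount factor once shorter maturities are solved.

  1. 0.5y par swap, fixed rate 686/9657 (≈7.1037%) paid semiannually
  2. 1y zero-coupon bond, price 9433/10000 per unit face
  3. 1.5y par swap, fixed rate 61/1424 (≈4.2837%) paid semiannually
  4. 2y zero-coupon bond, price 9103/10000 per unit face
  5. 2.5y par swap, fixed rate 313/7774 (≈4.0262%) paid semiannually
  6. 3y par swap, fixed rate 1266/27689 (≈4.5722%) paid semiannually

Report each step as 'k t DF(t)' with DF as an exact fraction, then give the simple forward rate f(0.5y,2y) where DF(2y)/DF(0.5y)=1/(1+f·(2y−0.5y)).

step 1 [0.5y] swap r/2=343/9657: DF=(1 − 343/9657·(0))/(1+343/9657) = 9657/10000 ≈ 0.965700
step 2 [1y] zero: DF = P = 9433/10000 ≈ 0.943300
step 3 [1.5y] swap r/2=61/2848: DF=(1 − 61/2848·(0.965700+0.943300))/(1+61/2848) = 939/1000 ≈ 0.939000
step 4 [2y] zero: DF = P = 9103/10000 ≈ 0.910300
step 5 [2.5y] swap r/2=313/15548: DF=(1 − 313/15548·(0.965700+0.943300+0.939000+0.910300))/(1+313/15548) = 9061/10000 ≈ 0.906100
step 6 [3y] swap r/2=633/27689: DF=(1 − 633/27689·(0.965700+0.943300+0.939000+0.910300+0.906100))/(1+633/27689) = 4367/5000 ≈ 0.873400

1 1/2 9657/10000
2 1 9433/10000
3 3/2 939/1000
4 2 9103/10000
5 5/2 9061/10000
6 3 4367/5000
f(0.5y,2y) = ((9657/10000)/(9103/10000) − 1)/(3/2) = 1108/27309 ≈ 4.0573%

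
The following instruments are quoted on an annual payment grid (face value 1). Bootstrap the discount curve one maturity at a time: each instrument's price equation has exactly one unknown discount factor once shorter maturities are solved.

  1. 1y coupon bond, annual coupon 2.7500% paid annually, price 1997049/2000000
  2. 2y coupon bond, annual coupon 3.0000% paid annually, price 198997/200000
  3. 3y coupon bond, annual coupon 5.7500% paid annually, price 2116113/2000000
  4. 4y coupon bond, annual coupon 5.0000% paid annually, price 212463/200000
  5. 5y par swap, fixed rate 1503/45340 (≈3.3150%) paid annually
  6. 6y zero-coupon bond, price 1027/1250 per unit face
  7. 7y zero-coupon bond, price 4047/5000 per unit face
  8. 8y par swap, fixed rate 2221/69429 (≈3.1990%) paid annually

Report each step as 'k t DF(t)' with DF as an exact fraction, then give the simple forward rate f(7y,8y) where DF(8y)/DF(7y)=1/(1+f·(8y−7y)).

step 1 [1y] bond c/1=11/400: DF=(1997049/2000000 − 11/400·(0))/(1+11/400) = 4859/5000 ≈ 0.971800
step 2 [2y] bond c/1=3/100: DF=(198997/200000 − 3/100·(0.971800))/(1+3/100) = 9377/10000 ≈ 0.937700
step 3 [3y] bond c/1=23/400: DF=(2116113/2000000 − 23/400·(0.971800+0.937700))/(1+23/400) = 8967/10000 ≈ 0.896700
step 4 [4y] bond c/1=1/20: DF=(212463/200000 − 1/20·(0.971800+0.937700+0.896700))/(1+1/20) = 8781/10000 ≈ 0.878100
step 5 [5y] swap r/1=1503/45340: DF=(1 − 1503/45340·(0.971800+0.937700+0.896700+0.878100))/(1+1503/45340) = 8497/10000 ≈ 0.849700
step 6 [6y] zero: DF = P = 1027/1250 ≈ 0.821600
step 7 [7y] zero: DF = P = 4047/5000 ≈ 0.809400
step 8 [8y] swap r/1=2221/69429: DF=(1 − 2221/69429·(0.971800+0.937700+0.896700+0.878100+0.849700+0.821600+0.809400))/(1+2221/69429) = 7779/10000 ≈ 0.777900

1 1 4859/5000
2 2 9377/10000
3 3 8967/10000
4 4 8781/10000
5 5 8497/10000
6 6 1027/1250
7 7 4047/5000
8 8 7779/10000
f(7y,8y) = ((4047/5000)/(7779/10000) − 1)/(1) = 105/2593 ≈ 4.0494%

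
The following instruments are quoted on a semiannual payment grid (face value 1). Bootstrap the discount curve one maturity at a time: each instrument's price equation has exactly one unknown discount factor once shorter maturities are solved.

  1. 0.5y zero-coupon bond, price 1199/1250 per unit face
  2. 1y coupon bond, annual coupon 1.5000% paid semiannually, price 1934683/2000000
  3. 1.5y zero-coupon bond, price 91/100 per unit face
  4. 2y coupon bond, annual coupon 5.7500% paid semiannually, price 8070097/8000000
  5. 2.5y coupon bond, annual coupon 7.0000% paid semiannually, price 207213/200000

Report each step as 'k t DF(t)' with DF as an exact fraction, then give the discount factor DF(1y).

step 1 [0.5y] zero: DF = P = 1199/1250 ≈ 0.959200
step 2 [1y] bond c/2=3/400: DF=(1934683/2000000 − 3/400·(0.959200))/(1+3/400) = 953/1000 ≈ 0.953000
step 3 [1.5y] zero: DF = P = 91/100 ≈ 0.910000
step 4 [2y] bond c/2=23/800: DF=(8070097/8000000 − 23/800·(0.959200+0.953000+0.910000))/(1+23/800) = 9017/10000 ≈ 0.901700
step 5 [2.5y] bond c/2=7/200: DF=(207213/200000 − 7/200·(0.959200+0.953000+0.910000+0.901700))/(1+7/200) = 8751/10000 ≈ 0.875100

1 1/2 1199/1250
2 1 953/1000
3 3/2 91/100
4 2 9017/10000
5 5/2 8751/10000
DF(1y) = 953/1000 ≈ 0.953000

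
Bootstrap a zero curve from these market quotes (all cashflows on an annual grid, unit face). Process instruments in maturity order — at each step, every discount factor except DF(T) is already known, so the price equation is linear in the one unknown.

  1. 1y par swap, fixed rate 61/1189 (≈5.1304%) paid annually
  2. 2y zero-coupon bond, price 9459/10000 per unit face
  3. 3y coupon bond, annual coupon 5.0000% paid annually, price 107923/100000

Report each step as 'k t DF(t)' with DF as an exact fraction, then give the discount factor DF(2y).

1 1 1189/1250
2 2 9459/10000
3 3 15/16
DF(2y) = 9459/10000 ≈ 0.945900

step 1 [1y] swap r/1=61/1189: DF=(1 − 61/1189·(0))/(1+61/1189) = 1189/1250 ≈ 0.951200
step 2 [2y] zero: DF = P = 9459/10000 ≈ 0.945900
step 3 [3y] bond c/1=1/20: DF=(107923/100000 − 1/20·(0.951200+0.945900))/(1+1/20) = 15/16 ≈ 0.937500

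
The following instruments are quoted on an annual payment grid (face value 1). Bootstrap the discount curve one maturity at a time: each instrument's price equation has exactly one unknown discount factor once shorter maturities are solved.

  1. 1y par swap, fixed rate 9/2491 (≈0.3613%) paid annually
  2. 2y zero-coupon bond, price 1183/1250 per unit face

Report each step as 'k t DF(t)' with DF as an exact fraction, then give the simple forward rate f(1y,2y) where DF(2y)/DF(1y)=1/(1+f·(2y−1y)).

1 1 2491/2500
2 2 1183/1250
f(1y,2y) = ((2491/2500)/(1183/1250) − 1)/(1) = 125/2366 ≈ 5.2832%

step 1 [1y] swap r/1=9/2491: DF=(1 − 9/2491·(0))/(1+9/2491) = 2491/2500 ≈ 0.996400
step 2 [2y] zero: DF = P = 1183/1250 ≈ 0.946400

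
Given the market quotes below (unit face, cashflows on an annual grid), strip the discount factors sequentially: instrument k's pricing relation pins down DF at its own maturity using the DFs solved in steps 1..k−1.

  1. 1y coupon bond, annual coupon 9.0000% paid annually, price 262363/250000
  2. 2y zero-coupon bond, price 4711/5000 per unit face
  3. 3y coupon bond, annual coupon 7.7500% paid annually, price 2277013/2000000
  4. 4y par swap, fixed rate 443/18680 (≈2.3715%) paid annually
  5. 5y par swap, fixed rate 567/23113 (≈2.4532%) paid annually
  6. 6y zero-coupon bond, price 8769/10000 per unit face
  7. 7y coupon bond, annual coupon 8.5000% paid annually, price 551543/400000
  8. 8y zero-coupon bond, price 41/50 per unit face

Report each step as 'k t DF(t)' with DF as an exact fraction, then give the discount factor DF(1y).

1 1 2407/2500
2 2 4711/5000
3 3 2299/2500
4 4 4557/5000
5 5 4433/5000
6 6 8769/10000
7 7 21/25
8 8 41/50
DF(1y) = 2407/2500 ≈ 0.962800

step 1 [1y] bond c/1=9/100: DF=(262363/250000 − 9/100·(0))/(1+9/100) = 2407/2500 ≈ 0.962800
step 2 [2y] zero: DF = P = 4711/5000 ≈ 0.942200
step 3 [3y] bond c/1=31/400: DF=(2277013/2000000 − 31/400·(0.962800+0.942200))/(1+31/400) = 2299/2500 ≈ 0.919600
step 4 [4y] swap r/1=443/18680: DF=(1 − 443/18680·(0.962800+0.942200+0.919600))/(1+443/18680) = 4557/5000 ≈ 0.911400
step 5 [5y] swap r/1=567/23113: DF=(1 − 567/23113·(0.962800+0.942200+0.919600+0.911400))/(1+567/23113) = 4433/5000 ≈ 0.886600
step 6 [6y] zero: DF = P = 8769/10000 ≈ 0.876900
step 7 [7y] bond c/1=17/200: DF=(551543/400000 − 17/200·(0.962800+0.942200+0.919600+0.911400+0.886600+0.876900))/(1+17/200) = 21/25 ≈ 0.840000
step 8 [8y] zero: DF = P = 41/50 ≈ 0.820000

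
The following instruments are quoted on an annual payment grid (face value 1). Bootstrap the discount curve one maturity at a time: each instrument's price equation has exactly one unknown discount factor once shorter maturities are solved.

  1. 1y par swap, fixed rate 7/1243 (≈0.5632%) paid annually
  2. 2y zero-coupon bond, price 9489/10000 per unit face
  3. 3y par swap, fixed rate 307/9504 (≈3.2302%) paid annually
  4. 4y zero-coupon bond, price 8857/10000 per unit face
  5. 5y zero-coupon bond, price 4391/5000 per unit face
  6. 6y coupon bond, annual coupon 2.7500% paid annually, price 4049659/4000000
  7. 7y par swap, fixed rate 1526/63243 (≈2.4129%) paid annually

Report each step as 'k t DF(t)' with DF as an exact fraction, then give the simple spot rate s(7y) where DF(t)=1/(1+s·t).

1 1 1243/1250
2 2 9489/10000
3 3 9079/10000
4 4 8857/10000
5 5 4391/5000
6 6 4309/5000
7 7 4237/5000
s(7y) = (1/(4237/5000) − 1)/(7) = 109/4237 ≈ 2.5726%

step 1 [1y] swap r/1=7/1243: DF=(1 − 7/1243·(0))/(1+7/1243) = 1243/1250 ≈ 0.994400
step 2 [2y] zero: DF = P = 9489/10000 ≈ 0.948900
step 3 [3y] swap r/1=307/9504: DF=(1 − 307/9504·(0.994400+0.948900))/(1+307/9504) = 9079/10000 ≈ 0.907900
step 4 [4y] zero: DF = P = 8857/10000 ≈ 0.885700
step 5 [5y] zero: DF = P = 4391/5000 ≈ 0.878200
step 6 [6y] bond c/1=11/400: DF=(4049659/4000000 − 11/400·(0.994400+0.948900+0.907900+0.885700+0.878200))/(1+11/400) = 4309/5000 ≈ 0.861800
step 7 [7y] swap r/1=1526/63243: DF=(1 − 1526/63243·(0.994400+0.948900+0.907900+0.885700+0.878200+0.861800))/(1+1526/63243) = 4237/5000 ≈ 0.847400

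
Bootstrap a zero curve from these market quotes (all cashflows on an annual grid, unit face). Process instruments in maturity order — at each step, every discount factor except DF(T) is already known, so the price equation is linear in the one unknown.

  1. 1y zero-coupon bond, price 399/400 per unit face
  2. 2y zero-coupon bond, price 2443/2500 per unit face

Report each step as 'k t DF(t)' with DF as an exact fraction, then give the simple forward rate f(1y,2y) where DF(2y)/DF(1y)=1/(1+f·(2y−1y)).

step 1 [1y] zero: DF = P = 399/400 ≈ 0.997500
step 2 [2y] zero: DF = P = 2443/2500 ≈ 0.977200

1 1 399/400
2 2 2443/2500
f(1y,2y) = ((399/400)/(2443/2500) − 1)/(1) = 29/1396 ≈ 2.0774%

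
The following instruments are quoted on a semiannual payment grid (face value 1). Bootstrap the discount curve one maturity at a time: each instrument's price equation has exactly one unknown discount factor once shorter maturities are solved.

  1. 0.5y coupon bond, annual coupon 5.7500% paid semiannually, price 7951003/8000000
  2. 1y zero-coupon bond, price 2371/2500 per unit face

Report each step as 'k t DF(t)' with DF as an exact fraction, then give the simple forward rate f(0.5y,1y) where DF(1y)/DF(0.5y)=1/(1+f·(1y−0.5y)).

step 1 [0.5y] bond c/2=23/800: DF=(7951003/8000000 − 23/800·(0))/(1+23/800) = 9661/10000 ≈ 0.966100
step 2 [1y] zero: DF = P = 2371/2500 ≈ 0.948400

1 1/2 9661/10000
2 1 2371/2500
f(0.5y,1y) = ((9661/10000)/(2371/2500) − 1)/(1/2) = 177/4742 ≈ 3.7326%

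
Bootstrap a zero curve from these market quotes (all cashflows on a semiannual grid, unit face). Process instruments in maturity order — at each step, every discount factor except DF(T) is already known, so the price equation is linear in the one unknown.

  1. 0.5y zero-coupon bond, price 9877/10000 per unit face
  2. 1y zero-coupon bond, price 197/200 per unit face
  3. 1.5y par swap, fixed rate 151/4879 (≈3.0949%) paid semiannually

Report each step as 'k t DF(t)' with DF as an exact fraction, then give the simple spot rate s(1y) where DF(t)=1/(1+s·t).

1 1/2 9877/10000
2 1 197/200
3 3/2 9547/10000
s(1y) = (1/(197/200) − 1)/(1) = 3/197 ≈ 1.5228%

step 1 [0.5y] zero: DF = P = 9877/10000 ≈ 0.987700
step 2 [1y] zero: DF = P = 197/200 ≈ 0.985000
step 3 [1.5y] swap r/2=151/9758: DF=(1 − 151/9758·(0.987700+0.985000))/(1+151/9758) = 9547/10000 ≈ 0.954700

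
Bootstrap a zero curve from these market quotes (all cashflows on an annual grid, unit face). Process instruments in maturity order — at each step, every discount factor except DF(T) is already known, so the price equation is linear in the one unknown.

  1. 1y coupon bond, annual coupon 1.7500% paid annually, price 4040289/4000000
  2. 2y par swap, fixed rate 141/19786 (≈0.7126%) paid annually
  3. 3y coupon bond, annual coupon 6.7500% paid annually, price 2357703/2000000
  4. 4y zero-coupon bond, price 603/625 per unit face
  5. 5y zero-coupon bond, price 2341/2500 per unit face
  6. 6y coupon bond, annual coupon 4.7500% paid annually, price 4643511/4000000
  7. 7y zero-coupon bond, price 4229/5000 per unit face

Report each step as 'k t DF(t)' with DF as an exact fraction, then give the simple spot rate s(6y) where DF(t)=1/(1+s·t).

step 1 [1y] bond c/1=7/400: DF=(4040289/4000000 − 7/400·(0))/(1+7/400) = 9927/10000 ≈ 0.992700
step 2 [2y] swap r/1=141/19786: DF=(1 − 141/19786·(0.992700))/(1+141/19786) = 9859/10000 ≈ 0.985900
step 3 [3y] bond c/1=27/400: DF=(2357703/2000000 − 27/400·(0.992700+0.985900))/(1+27/400) = 612/625 ≈ 0.979200
step 4 [4y] zero: DF = P = 603/625 ≈ 0.964800
step 5 [5y] zero: DF = P = 2341/2500 ≈ 0.936400
step 6 [6y] bond c/1=19/400: DF=(4643511/4000000 − 19/400·(0.992700+0.985900+0.979200+0.964800+0.936400))/(1+19/400) = 8879/10000 ≈ 0.887900
step 7 [7y] zero: DF = P = 4229/5000 ≈ 0.845800

1 1 9927/10000
2 2 9859/10000
3 3 612/625
4 4 603/625
5 5 2341/2500
6 6 8879/10000
7 7 4229/5000
s(6y) = (1/(8879/10000) − 1)/(6) = 1121/53274 ≈ 2.1042%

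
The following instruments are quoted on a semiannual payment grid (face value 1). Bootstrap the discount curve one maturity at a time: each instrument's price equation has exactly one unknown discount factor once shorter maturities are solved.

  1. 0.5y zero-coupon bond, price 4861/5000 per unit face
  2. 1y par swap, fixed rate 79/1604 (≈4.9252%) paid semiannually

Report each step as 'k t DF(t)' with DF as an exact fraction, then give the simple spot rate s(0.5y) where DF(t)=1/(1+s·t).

1 1/2 4861/5000
2 1 4763/5000
s(0.5y) = (1/(4861/5000) − 1)/(1/2) = 278/4861 ≈ 5.7190%

step 1 [0.5y] zero: DF = P = 4861/5000 ≈ 0.972200
step 2 [1y] swap r/2=79/3208: DF=(1 − 79/3208·(0.972200))/(1+79/3208) = 4763/5000 ≈ 0.952600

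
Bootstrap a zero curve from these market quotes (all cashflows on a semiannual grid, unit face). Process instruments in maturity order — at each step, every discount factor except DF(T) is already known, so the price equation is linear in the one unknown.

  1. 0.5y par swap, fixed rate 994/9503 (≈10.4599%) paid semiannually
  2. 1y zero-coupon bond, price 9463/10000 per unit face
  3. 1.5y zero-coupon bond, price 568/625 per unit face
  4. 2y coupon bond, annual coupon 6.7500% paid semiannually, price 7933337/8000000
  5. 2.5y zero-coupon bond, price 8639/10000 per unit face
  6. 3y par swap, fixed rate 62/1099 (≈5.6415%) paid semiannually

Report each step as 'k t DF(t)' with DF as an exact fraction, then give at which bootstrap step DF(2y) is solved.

1 1/2 9503/10000
2 1 9463/10000
3 3/2 568/625
4 2 8677/10000
5 5/2 8639/10000
6 3 8481/10000
DF(2y) is solved at step 4

step 1 [0.5y] swap r/2=497/9503: DF=(1 − 497/9503·(0))/(1+497/9503) = 9503/10000 ≈ 0.950300
step 2 [1y] zero: DF = P = 9463/10000 ≈ 0.946300
step 3 [1.5y] zero: DF = P = 568/625 ≈ 0.908800
step 4 [2y] bond c/2=27/800: DF=(7933337/8000000 − 27/800·(0.950300+0.946300+0.908800))/(1+27/800) = 8677/10000 ≈ 0.867700
step 5 [2.5y] zero: DF = P = 8639/10000 ≈ 0.863900
step 6 [3y] swap r/2=31/1099: DF=(1 − 31/1099·(0.950300+0.946300+0.908800+0.867700+0.863900))/(1+31/1099) = 8481/10000 ≈ 0.848100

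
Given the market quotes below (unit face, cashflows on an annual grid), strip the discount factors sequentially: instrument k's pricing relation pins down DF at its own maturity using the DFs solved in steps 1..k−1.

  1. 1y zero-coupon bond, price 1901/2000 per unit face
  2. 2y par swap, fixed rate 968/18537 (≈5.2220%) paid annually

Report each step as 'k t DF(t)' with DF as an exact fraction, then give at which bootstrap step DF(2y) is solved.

step 1 [1y] zero: DF = P = 1901/2000 ≈ 0.950500
step 2 [2y] swap r/1=968/18537: DF=(1 − 968/18537·(0.950500))/(1+968/18537) = 1129/1250 ≈ 0.903200

1 1 1901/2000
2 2 1129/1250
DF(2y) is solved at step 2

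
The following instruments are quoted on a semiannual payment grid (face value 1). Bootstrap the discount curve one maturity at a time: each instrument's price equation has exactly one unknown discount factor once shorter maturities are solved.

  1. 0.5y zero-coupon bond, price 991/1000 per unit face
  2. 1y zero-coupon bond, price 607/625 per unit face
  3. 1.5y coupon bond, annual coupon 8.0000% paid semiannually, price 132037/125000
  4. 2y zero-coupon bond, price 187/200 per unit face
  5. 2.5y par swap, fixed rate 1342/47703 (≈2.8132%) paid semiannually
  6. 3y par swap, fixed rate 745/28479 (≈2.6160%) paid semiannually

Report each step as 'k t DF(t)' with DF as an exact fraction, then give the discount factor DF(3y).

1 1/2 991/1000
2 1 607/625
3 3/2 4701/5000
4 2 187/200
5 5/2 9329/10000
6 3 1851/2000
DF(3y) = 1851/2000 ≈ 0.925500

step 1 [0.5y] zero: DF = P = 991/1000 ≈ 0.991000
step 2 [1y] zero: DF = P = 607/625 ≈ 0.971200
step 3 [1.5y] bond c/2=1/25: DF=(132037/125000 − 1/25·(0.991000+0.971200))/(1+1/25) = 4701/5000 ≈ 0.940200
step 4 [2y] zero: DF = P = 187/200 ≈ 0.935000
step 5 [2.5y] swap r/2=671/47703: DF=(1 − 671/47703·(0.991000+0.971200+0.940200+0.935000))/(1+671/47703) = 9329/10000 ≈ 0.932900
step 6 [3y] swap r/2=745/56958: DF=(1 − 745/56958·(0.991000+0.971200+0.940200+0.935000+0.932900))/(1+745/56958) = 1851/2000 ≈ 0.925500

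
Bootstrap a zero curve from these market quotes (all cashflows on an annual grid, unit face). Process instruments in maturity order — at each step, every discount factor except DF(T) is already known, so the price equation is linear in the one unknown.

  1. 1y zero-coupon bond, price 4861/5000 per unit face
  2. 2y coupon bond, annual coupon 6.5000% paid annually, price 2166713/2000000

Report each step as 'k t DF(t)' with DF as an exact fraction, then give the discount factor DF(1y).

1 1 4861/5000
2 2 9579/10000
DF(1y) = 4861/5000 ≈ 0.972200

step 1 [1y] zero: DF = P = 4861/5000 ≈ 0.972200
step 2 [2y] bond c/1=13/200: DF=(2166713/2000000 − 13/200·(0.972200))/(1+13/200) = 9579/10000 ≈ 0.957900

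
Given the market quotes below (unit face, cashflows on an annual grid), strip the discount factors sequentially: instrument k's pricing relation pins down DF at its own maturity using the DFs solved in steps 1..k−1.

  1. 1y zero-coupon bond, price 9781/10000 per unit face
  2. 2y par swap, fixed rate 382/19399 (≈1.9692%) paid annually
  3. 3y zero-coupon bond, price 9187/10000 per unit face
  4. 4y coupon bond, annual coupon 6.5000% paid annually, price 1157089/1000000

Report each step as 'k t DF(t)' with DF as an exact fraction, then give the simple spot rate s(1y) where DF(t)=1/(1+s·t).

step 1 [1y] zero: DF = P = 9781/10000 ≈ 0.978100
step 2 [2y] swap r/1=382/19399: DF=(1 − 382/19399·(0.978100))/(1+382/19399) = 4809/5000 ≈ 0.961800
step 3 [3y] zero: DF = P = 9187/10000 ≈ 0.918700
step 4 [4y] bond c/1=13/200: DF=(1157089/1000000 − 13/200·(0.978100+0.961800+0.918700))/(1+13/200) = 114/125 ≈ 0.912000

1 1 9781/10000
2 2 4809/5000
3 3 9187/10000
4 4 114/125
s(1y) = (1/(9781/10000) − 1)/(1) = 219/9781 ≈ 2.2390%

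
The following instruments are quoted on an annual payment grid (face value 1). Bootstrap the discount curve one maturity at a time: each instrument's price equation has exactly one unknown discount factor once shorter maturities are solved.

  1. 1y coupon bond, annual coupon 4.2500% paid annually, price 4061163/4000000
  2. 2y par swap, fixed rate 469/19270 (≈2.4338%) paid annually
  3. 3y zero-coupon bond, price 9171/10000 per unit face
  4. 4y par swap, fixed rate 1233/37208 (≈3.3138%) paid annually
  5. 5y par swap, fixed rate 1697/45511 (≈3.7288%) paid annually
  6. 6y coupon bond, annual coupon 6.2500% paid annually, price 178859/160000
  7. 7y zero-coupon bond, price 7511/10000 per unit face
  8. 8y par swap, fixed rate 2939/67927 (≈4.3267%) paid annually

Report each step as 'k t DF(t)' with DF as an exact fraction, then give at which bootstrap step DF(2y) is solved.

step 1 [1y] bond c/1=17/400: DF=(4061163/4000000 − 17/400·(0))/(1+17/400) = 9739/10000 ≈ 0.973900
step 2 [2y] swap r/1=469/19270: DF=(1 − 469/19270·(0.973900))/(1+469/19270) = 9531/10000 ≈ 0.953100
step 3 [3y] zero: DF = P = 9171/10000 ≈ 0.917100
step 4 [4y] swap r/1=1233/37208: DF=(1 − 1233/37208·(0.973900+0.953100+0.917100))/(1+1233/37208) = 8767/10000 ≈ 0.876700
step 5 [5y] swap r/1=1697/45511: DF=(1 − 1697/45511·(0.973900+0.953100+0.917100+0.876700))/(1+1697/45511) = 8303/10000 ≈ 0.830300
step 6 [6y] bond c/1=1/16: DF=(178859/160000 − 1/16·(0.973900+0.953100+0.917100+0.876700+0.830300))/(1+1/16) = 1961/2500 ≈ 0.784400
step 7 [7y] zero: DF = P = 7511/10000 ≈ 0.751100
step 8 [8y] swap r/1=2939/67927: DF=(1 − 2939/67927·(0.973900+0.953100+0.917100+0.876700+0.830300+0.784400+0.751100))/(1+2939/67927) = 7061/10000 ≈ 0.706100

1 1 9739/10000
2 2 9531/10000
3 3 9171/10000
4 4 8767/10000
5 5 8303/10000
6 6 1961/2500
7 7 7511/10000
8 8 7061/10000
DF(2y) is solved at step 2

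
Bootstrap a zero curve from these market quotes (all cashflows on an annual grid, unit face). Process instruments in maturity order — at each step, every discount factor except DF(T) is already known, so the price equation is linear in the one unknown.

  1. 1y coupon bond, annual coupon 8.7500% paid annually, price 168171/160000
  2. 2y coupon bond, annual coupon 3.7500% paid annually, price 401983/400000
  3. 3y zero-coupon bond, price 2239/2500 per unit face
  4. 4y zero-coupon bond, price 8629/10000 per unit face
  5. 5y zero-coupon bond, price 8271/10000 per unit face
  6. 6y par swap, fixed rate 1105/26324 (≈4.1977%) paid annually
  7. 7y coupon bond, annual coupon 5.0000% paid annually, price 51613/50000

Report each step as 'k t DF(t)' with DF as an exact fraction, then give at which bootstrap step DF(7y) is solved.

step 1 [1y] bond c/1=7/80: DF=(168171/160000 − 7/80·(0))/(1+7/80) = 1933/2000 ≈ 0.966500
step 2 [2y] bond c/1=3/80: DF=(401983/400000 − 3/80·(0.966500))/(1+3/80) = 9337/10000 ≈ 0.933700
step 3 [3y] zero: DF = P = 2239/2500 ≈ 0.895600
step 4 [4y] zero: DF = P = 8629/10000 ≈ 0.862900
step 5 [5y] zero: DF = P = 8271/10000 ≈ 0.827100
step 6 [6y] swap r/1=1105/26324: DF=(1 − 1105/26324·(0.966500+0.933700+0.895600+0.862900+0.827100))/(1+1105/26324) = 779/1000 ≈ 0.779000
step 7 [7y] bond c/1=1/20: DF=(51613/50000 − 1/20·(0.966500+0.933700+0.895600+0.862900+0.827100+0.779000))/(1+1/20) = 1831/2500 ≈ 0.732400

1 1 1933/2000
2 2 9337/10000
3 3 2239/2500
4 4 8629/10000
5 5 8271/10000
6 6 779/1000
7 7 1831/2500
DF(7y) is solved at step 7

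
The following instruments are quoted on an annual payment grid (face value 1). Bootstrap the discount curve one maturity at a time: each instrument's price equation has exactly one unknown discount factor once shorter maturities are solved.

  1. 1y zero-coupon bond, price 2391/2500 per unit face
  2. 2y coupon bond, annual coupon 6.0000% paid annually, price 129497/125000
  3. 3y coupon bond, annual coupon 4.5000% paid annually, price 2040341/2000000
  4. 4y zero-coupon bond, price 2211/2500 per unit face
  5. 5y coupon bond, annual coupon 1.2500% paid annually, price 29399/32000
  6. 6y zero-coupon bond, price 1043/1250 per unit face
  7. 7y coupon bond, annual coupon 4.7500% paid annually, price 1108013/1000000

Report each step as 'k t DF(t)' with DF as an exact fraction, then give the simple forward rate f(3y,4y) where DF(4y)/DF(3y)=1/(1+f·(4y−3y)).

step 1 [1y] zero: DF = P = 2391/2500 ≈ 0.956400
step 2 [2y] bond c/1=3/50: DF=(129497/125000 − 3/50·(0.956400))/(1+3/50) = 577/625 ≈ 0.923200
step 3 [3y] bond c/1=9/200: DF=(2040341/2000000 − 9/200·(0.956400+0.923200))/(1+9/200) = 8953/10000 ≈ 0.895300
step 4 [4y] zero: DF = P = 2211/2500 ≈ 0.884400
step 5 [5y] bond c/1=1/80: DF=(29399/32000 − 1/80·(0.956400+0.923200+0.895300+0.884400))/(1+1/80) = 4311/5000 ≈ 0.862200
step 6 [6y] zero: DF = P = 1043/1250 ≈ 0.834400
step 7 [7y] bond c/1=19/400: DF=(1108013/1000000 − 19/400·(0.956400+0.923200+0.895300+0.884400+0.862200+0.834400))/(1+19/400) = 8149/10000 ≈ 0.814900

1 1 2391/2500
2 2 577/625
3 3 8953/10000
4 4 2211/2500
5 5 4311/5000
6 6 1043/1250
7 7 8149/10000
f(3y,4y) = ((8953/10000)/(2211/2500) − 1)/(1) = 109/8844 ≈ 1.2325%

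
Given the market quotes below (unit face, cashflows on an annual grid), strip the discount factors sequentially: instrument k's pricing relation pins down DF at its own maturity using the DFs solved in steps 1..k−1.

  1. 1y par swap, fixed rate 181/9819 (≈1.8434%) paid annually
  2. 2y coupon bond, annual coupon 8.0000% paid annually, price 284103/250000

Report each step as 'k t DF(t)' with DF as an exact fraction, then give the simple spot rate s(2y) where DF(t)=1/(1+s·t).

1 1 9819/10000
2 2 1959/2000
s(2y) = (1/(1959/2000) − 1)/(2) = 41/3918 ≈ 1.0465%

step 1 [1y] swap r/1=181/9819: DF=(1 − 181/9819·(0))/(1+181/9819) = 9819/10000 ≈ 0.981900
step 2 [2y] bond c/1=2/25: DF=(284103/250000 − 2/25·(0.981900))/(1+2/25) = 1959/2000 ≈ 0.979500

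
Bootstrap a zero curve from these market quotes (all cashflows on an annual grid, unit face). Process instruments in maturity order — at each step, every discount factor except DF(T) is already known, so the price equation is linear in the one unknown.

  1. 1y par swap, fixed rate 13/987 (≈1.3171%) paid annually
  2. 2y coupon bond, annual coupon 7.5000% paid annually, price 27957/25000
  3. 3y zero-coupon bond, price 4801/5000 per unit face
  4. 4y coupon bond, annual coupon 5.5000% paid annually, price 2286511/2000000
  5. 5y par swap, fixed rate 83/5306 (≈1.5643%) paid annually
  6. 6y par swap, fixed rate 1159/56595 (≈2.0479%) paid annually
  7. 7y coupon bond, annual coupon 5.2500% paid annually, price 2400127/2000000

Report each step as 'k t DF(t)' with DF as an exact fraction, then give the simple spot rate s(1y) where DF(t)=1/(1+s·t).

step 1 [1y] swap r/1=13/987: DF=(1 − 13/987·(0))/(1+13/987) = 987/1000 ≈ 0.987000
step 2 [2y] bond c/1=3/40: DF=(27957/25000 − 3/40·(0.987000))/(1+3/40) = 4857/5000 ≈ 0.971400
step 3 [3y] zero: DF = P = 4801/5000 ≈ 0.960200
step 4 [4y] bond c/1=11/200: DF=(2286511/2000000 − 11/200·(0.987000+0.971400+0.960200))/(1+11/200) = 1863/2000 ≈ 0.931500
step 5 [5y] swap r/1=83/5306: DF=(1 − 83/5306·(0.987000+0.971400+0.960200+0.931500))/(1+83/5306) = 9253/10000 ≈ 0.925300
step 6 [6y] swap r/1=1159/56595: DF=(1 − 1159/56595·(0.987000+0.971400+0.960200+0.931500+0.925300))/(1+1159/56595) = 8841/10000 ≈ 0.884100
step 7 [7y] bond c/1=21/400: DF=(2400127/2000000 − 21/400·(0.987000+0.971400+0.960200+0.931500+0.925300+0.884100))/(1+21/400) = 8579/10000 ≈ 0.857900

1 1 987/1000
2 2 4857/5000
3 3 4801/5000
4 4 1863/2000
5 5 9253/10000
6 6 8841/10000
7 7 8579/10000
s(1y) = (1/(987/1000) − 1)/(1) = 13/987 ≈ 1.3171%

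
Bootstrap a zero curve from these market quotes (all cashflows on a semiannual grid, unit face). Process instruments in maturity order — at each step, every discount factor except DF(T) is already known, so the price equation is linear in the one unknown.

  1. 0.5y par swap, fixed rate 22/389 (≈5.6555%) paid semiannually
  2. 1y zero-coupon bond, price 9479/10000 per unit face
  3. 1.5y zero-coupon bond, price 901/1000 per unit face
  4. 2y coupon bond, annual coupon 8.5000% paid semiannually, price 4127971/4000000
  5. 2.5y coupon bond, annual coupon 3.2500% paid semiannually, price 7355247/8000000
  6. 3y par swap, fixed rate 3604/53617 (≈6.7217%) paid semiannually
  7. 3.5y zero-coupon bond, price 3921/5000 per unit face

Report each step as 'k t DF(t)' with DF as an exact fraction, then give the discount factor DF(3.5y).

step 1 [0.5y] swap r/2=11/389: DF=(1 − 11/389·(0))/(1+11/389) = 389/400 ≈ 0.972500
step 2 [1y] zero: DF = P = 9479/10000 ≈ 0.947900
step 3 [1.5y] zero: DF = P = 901/1000 ≈ 0.901000
step 4 [2y] bond c/2=17/400: DF=(4127971/4000000 − 17/400·(0.972500+0.947900+0.901000))/(1+17/400) = 8749/10000 ≈ 0.874900
step 5 [2.5y] bond c/2=13/800: DF=(7355247/8000000 − 13/800·(0.972500+0.947900+0.901000+0.874900))/(1+13/800) = 1057/1250 ≈ 0.845600
step 6 [3y] swap r/2=1802/53617: DF=(1 − 1802/53617·(0.972500+0.947900+0.901000+0.874900+0.845600))/(1+1802/53617) = 4099/5000 ≈ 0.819800
step 7 [3.5y] zero: DF = P = 3921/5000 ≈ 0.784200

1 1/2 389/400
2 1 9479/10000
3 3/2 901/1000
4 2 8749/10000
5 5/2 1057/1250
6 3 4099/5000
7 7/2 3921/5000
DF(3.5y) = 3921/5000 ≈ 0.784200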